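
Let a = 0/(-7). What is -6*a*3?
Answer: 0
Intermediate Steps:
a = 0 (a = 0*(-1/7) = 0)
-6*a*3 = -6*0*3 = 0*3 = 0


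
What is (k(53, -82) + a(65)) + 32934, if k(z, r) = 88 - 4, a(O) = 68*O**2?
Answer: 320318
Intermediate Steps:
k(z, r) = 84
(k(53, -82) + a(65)) + 32934 = (84 + 68*65**2) + 32934 = (84 + 68*4225) + 32934 = (84 + 287300) + 32934 = 287384 + 32934 = 320318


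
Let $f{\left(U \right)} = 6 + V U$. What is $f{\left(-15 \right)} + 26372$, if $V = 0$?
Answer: $26378$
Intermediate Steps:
$f{\left(U \right)} = 6$ ($f{\left(U \right)} = 6 + 0 U = 6 + 0 = 6$)
$f{\left(-15 \right)} + 26372 = 6 + 26372 = 26378$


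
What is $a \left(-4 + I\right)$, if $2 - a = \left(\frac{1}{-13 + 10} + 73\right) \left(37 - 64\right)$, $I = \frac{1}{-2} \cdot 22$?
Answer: $-29460$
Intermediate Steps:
$I = -11$ ($I = \left(- \frac{1}{2}\right) 22 = -11$)
$a = 1964$ ($a = 2 - \left(\frac{1}{-13 + 10} + 73\right) \left(37 - 64\right) = 2 - \left(\frac{1}{-3} + 73\right) \left(-27\right) = 2 - \left(- \frac{1}{3} + 73\right) \left(-27\right) = 2 - \frac{218}{3} \left(-27\right) = 2 - -1962 = 2 + 1962 = 1964$)
$a \left(-4 + I\right) = 1964 \left(-4 - 11\right) = 1964 \left(-15\right) = -29460$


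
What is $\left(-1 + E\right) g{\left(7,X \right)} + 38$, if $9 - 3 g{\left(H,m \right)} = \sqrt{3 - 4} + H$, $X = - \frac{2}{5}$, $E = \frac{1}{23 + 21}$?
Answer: $\frac{2465}{66} + \frac{43 i}{132} \approx 37.349 + 0.32576 i$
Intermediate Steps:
$E = \frac{1}{44} \approx 0.022727$
$X = - \frac{2}{5}$ ($X = \left(-2\right) \frac{1}{5} = - \frac{2}{5} \approx -0.4$)
$g{\left(H,m \right)} = 3 - \frac{i}{3} - \frac{H}{3}$ ($g{\left(H,m \right)} = 3 - \frac{\sqrt{3 - 4} + H}{3} = 3 - \frac{\sqrt{-1} + H}{3} = 3 - \frac{i + H}{3} = 3 - \left(\frac{i}{3} + \frac{H}{3}\right) = 3 - \frac{i}{3} - \frac{H}{3}$)
$\left(-1 + E\right) g{\left(7,X \right)} + 38 = \left(-1 + \frac{1}{44}\right) \left(3 - \frac{i}{3} - \frac{7}{3}\right) + 38 = - \frac{43 \left(3 - \frac{i}{3} - \frac{7}{3}\right)}{44} + 38 = - \frac{43 \left(\frac{2}{3} - \frac{i}{3}\right)}{44} + 38 = \left(- \frac{43}{66} + \frac{43 i}{132}\right) + 38 = \frac{2465}{66} + \frac{43 i}{132}$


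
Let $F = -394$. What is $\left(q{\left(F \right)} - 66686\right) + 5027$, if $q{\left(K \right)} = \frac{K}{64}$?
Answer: $- \frac{1973285}{32} \approx -61665.0$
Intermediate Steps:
$q{\left(K \right)} = \frac{K}{64}$ ($q{\left(K \right)} = K \frac{1}{64} = \frac{K}{64}$)
$\left(q{\left(F \right)} - 66686\right) + 5027 = \left(\frac{1}{64} \left(-394\right) - 66686\right) + 5027 = \left(- \frac{197}{32} - 66686\right) + 5027 = - \frac{2134149}{32} + 5027 = - \frac{1973285}{32}$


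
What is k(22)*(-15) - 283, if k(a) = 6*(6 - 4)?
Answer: -463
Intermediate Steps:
k(a) = 12 (k(a) = 6*2 = 12)
k(22)*(-15) - 283 = 12*(-15) - 283 = -180 - 283 = -463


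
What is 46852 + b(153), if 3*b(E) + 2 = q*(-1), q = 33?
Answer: 140521/3 ≈ 46840.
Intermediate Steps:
b(E) = -35/3 (b(E) = -⅔ + (33*(-1))/3 = -⅔ + (⅓)*(-33) = -⅔ - 11 = -35/3)
46852 + b(153) = 46852 - 35/3 = 140521/3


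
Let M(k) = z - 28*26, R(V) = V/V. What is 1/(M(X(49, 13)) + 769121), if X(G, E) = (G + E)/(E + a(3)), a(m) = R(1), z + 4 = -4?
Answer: 1/768385 ≈ 1.3014e-6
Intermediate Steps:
R(V) = 1
z = -8 (z = -4 - 4 = -8)
a(m) = 1
X(G, E) = (E + G)/(1 + E) (X(G, E) = (G + E)/(E + 1) = (E + G)/(1 + E))
M(k) = -736 (M(k) = -8 - 28*26 = -8 - 728 = -736)
1/(M(X(49, 13)) + 769121) = 1/(-736 + 769121) = 1/768385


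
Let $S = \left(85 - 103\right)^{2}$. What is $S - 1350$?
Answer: $-1026$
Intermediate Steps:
$S = 324$ ($S = \left(-18\right)^{2} = 324$)
$S - 1350 = 324 - 1350 = -1026$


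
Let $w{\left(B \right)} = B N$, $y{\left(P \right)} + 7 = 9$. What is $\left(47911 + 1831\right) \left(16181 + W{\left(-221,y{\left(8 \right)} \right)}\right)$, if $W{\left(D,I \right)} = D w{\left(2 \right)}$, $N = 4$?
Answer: $716931446$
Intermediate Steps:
$y{\left(P \right)} = 2$ ($y{\left(P \right)} = -7 + 9 = 2$)
$w{\left(B \right)} = 4 B$ ($w{\left(B \right)} = B 4 = 4 B$)
$W{\left(D,I \right)} = 8 D$ ($W{\left(D,I \right)} = D 4 \cdot 2 = D 8 = 8 D$)
$\left(47911 + 1831\right) \left(16181 + W{\left(-221,y{\left(8 \right)} \right)}\right) = \left(47911 + 1831\right) \left(16181 + 8 \left(-221\right)\right) = 49742 \left(16181 - 1768\right) = 49742 \cdot 14413 = 716931446$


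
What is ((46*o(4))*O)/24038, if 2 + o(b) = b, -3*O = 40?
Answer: -1840/36057 ≈ -0.051030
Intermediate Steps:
O = -40/3 (O = -1/3*40 = -40/3 ≈ -13.333)
o(b) = -2 + b
((46*o(4))*O)/24038 = ((46*(-2 + 4))*(-40/3))/24038 = ((46*2)*(-40/3))*(1/24038) = (92*(-40/3))*(1/24038) = -3680/3*1/24038 = -1840/36057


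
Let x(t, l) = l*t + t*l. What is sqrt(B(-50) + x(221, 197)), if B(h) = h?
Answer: 28*sqrt(111) ≈ 295.00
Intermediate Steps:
x(t, l) = 2*l*t (x(t, l) = l*t + l*t = 2*l*t)
sqrt(B(-50) + x(221, 197)) = sqrt(-50 + 2*197*221) = sqrt(-50 + 87074) = sqrt(87024) = 28*sqrt(111)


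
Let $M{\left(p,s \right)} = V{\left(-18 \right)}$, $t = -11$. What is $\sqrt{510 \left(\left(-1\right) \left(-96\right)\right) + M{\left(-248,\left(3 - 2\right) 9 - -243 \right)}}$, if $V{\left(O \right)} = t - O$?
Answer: $\sqrt{48967} \approx 221.28$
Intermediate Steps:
$V{\left(O \right)} = -11 - O$
$M{\left(p,s \right)} = 7$ ($M{\left(p,s \right)} = -11 - -18 = -11 + 18 = 7$)
$\sqrt{510 \left(\left(-1\right) \left(-96\right)\right) + M{\left(-248,\left(3 - 2\right) 9 - -243 \right)}} = \sqrt{510 \left(\left(-1\right) \left(-96\right)\right) + 7} = \sqrt{510 \cdot 96 + 7} = \sqrt{48960 + 7} = \sqrt{48967}$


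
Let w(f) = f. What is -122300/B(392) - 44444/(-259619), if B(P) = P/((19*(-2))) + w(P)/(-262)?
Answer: 790305504629/76327986 ≈ 10354.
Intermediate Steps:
B(P) = -75*P/2489 (B(P) = P/((19*(-2))) + P/(-262) = P/(-38) + P*(-1/262) = P*(-1/38) - P/262 = -P/38 - P/262 = -75*P/2489)
-122300/B(392) - 44444/(-259619) = -122300/((-75/2489*392)) - 44444/(-259619) = -122300/(-29400/2489) - 44444*(-1/259619) = -122300*(-2489/29400) + 44444/259619 = 3044047/294 + 44444/259619 = 790305504629/76327986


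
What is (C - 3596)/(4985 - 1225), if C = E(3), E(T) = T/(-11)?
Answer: -39559/41360 ≈ -0.95646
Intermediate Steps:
E(T) = -T/11 (E(T) = T*(-1/11) = -T/11)
C = -3/11 (C = -1/11*3 = -3/11 ≈ -0.27273)
(C - 3596)/(4985 - 1225) = (-3/11 - 3596)/(4985 - 1225) = -39559/11/3760 = -39559/11*1/3760 = -39559/41360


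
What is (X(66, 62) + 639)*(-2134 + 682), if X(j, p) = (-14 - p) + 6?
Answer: -826188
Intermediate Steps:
X(j, p) = -8 - p
(X(66, 62) + 639)*(-2134 + 682) = ((-8 - 1*62) + 639)*(-2134 + 682) = ((-8 - 62) + 639)*(-1452) = (-70 + 639)*(-1452) = 569*(-1452) = -826188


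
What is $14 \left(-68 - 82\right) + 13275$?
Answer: $11175$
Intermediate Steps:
$14 \left(-68 - 82\right) + 13275 = 14 \left(-150\right) + 13275 = -2100 + 13275 = 11175$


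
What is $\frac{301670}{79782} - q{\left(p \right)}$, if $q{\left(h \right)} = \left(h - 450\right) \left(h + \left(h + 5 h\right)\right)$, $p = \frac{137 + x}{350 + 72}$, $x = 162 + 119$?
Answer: $\frac{5535850581988}{1775987211} \approx 3117.1$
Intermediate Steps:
$x = 281$
$p = \frac{209}{211}$ ($p = \frac{137 + 281}{350 + 72} = \frac{418}{422} = 418 \cdot \frac{1}{422} = \frac{209}{211} \approx 0.99052$)
$q{\left(h \right)} = 7 h \left(-450 + h\right)$ ($q{\left(h \right)} = \left(-450 + h\right) \left(h + 6 h\right) = \left(-450 + h\right) 7 h = 7 h \left(-450 + h\right)$)
$\frac{301670}{79782} - q{\left(p \right)} = \frac{301670}{79782} - 7 \cdot \frac{209}{211} \left(-450 + \frac{209}{211}\right) = 301670 \cdot \frac{1}{79782} - 7 \cdot \frac{209}{211} \left(- \frac{94741}{211}\right) = \frac{150835}{39891} - - \frac{138606083}{44521} = \frac{150835}{39891} + \frac{138606083}{44521} = \frac{5535850581988}{1775987211}$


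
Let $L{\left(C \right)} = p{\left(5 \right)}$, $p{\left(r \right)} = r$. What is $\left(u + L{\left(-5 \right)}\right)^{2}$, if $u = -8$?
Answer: $9$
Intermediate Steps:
$L{\left(C \right)} = 5$
$\left(u + L{\left(-5 \right)}\right)^{2} = \left(-8 + 5\right)^{2} = \left(-3\right)^{2} = 9$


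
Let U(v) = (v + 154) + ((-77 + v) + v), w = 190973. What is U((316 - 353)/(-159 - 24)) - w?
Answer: -11644619/61 ≈ -1.9090e+5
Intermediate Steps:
U(v) = 77 + 3*v (U(v) = (154 + v) + (-77 + 2*v) = 77 + 3*v)
U((316 - 353)/(-159 - 24)) - w = (77 + 3*((316 - 353)/(-159 - 24))) - 1*190973 = (77 + 3*(-37/(-183))) - 190973 = (77 + 3*(-37*(-1/183))) - 190973 = (77 + 3*(37/183)) - 190973 = (77 + 37/61) - 190973 = 4734/61 - 190973 = -11644619/61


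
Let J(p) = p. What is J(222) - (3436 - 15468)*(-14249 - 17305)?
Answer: -379657506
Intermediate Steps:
J(222) - (3436 - 15468)*(-14249 - 17305) = 222 - (3436 - 15468)*(-14249 - 17305) = 222 - (-12032)*(-31554) = 222 - 1*379657728 = 222 - 379657728 = -379657506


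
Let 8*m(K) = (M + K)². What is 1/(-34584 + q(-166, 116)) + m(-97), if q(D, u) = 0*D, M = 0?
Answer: 20337553/17292 ≈ 1176.1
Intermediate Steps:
q(D, u) = 0
m(K) = K²/8 (m(K) = (0 + K)²/8 = K²/8)
1/(-34584 + q(-166, 116)) + m(-97) = 1/(-34584 + 0) + (⅛)*(-97)² = 1/(-34584) + (⅛)*9409 = -1/34584 + 9409/8 = 20337553/17292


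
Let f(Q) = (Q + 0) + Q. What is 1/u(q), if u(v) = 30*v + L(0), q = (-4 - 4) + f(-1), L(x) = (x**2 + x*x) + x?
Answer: -1/300 ≈ -0.0033333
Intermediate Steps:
L(x) = x + 2*x**2 (L(x) = (x**2 + x**2) + x = 2*x**2 + x = x + 2*x**2)
f(Q) = 2*Q (f(Q) = Q + Q = 2*Q)
q = -10 (q = (-4 - 4) + 2*(-1) = -8 - 2 = -10)
u(v) = 30*v (u(v) = 30*v + 0*(1 + 2*0) = 30*v + 0*(1 + 0) = 30*v + 0*1 = 30*v + 0 = 30*v)
1/u(q) = 1/(30*(-10)) = 1/(-300) = -1/300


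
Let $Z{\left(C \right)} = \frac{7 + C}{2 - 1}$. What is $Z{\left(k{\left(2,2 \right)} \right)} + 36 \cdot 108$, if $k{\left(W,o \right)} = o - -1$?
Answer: $3898$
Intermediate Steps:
$k{\left(W,o \right)} = 1 + o$ ($k{\left(W,o \right)} = o + 1 = 1 + o$)
$Z{\left(C \right)} = 7 + C$ ($Z{\left(C \right)} = \frac{7 + C}{1} = \left(7 + C\right) 1 = 7 + C$)
$Z{\left(k{\left(2,2 \right)} \right)} + 36 \cdot 108 = \left(7 + \left(1 + 2\right)\right) + 36 \cdot 108 = \left(7 + 3\right) + 3888 = 10 + 3888 = 3898$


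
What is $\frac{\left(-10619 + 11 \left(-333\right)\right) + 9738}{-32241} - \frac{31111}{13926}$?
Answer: $- \frac{28477879}{13605702} \approx -2.0931$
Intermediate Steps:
$\frac{\left(-10619 + 11 \left(-333\right)\right) + 9738}{-32241} - \frac{31111}{13926} = \left(\left(-10619 - 3663\right) + 9738\right) \left(- \frac{1}{32241}\right) - \frac{31111}{13926} = \left(-14282 + 9738\right) \left(- \frac{1}{32241}\right) - \frac{31111}{13926} = \left(-4544\right) \left(- \frac{1}{32241}\right) - \frac{31111}{13926} = \frac{4544}{32241} - \frac{31111}{13926} = - \frac{28477879}{13605702}$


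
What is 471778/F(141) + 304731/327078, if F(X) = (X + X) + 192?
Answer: 2860234207/2871018 ≈ 996.24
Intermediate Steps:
F(X) = 192 + 2*X (F(X) = 2*X + 192 = 192 + 2*X)
471778/F(141) + 304731/327078 = 471778/(192 + 2*141) + 304731/327078 = 471778/(192 + 282) + 304731*(1/327078) = 471778/474 + 33859/36342 = 471778*(1/474) + 33859/36342 = 235889/237 + 33859/36342 = 2860234207/2871018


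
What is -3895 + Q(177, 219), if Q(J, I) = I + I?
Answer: -3457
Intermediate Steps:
Q(J, I) = 2*I
-3895 + Q(177, 219) = -3895 + 2*219 = -3895 + 438 = -3457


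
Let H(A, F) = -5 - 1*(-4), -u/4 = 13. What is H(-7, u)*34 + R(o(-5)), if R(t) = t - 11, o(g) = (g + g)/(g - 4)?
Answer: -395/9 ≈ -43.889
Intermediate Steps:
u = -52 (u = -4*13 = -52)
H(A, F) = -1 (H(A, F) = -5 + 4 = -1)
o(g) = 2*g/(-4 + g) (o(g) = (2*g)/(-4 + g) = 2*g/(-4 + g))
R(t) = -11 + t
H(-7, u)*34 + R(o(-5)) = -1*34 + (-11 + 2*(-5)/(-4 - 5)) = -34 + (-11 + 2*(-5)/(-9)) = -34 + (-11 + 2*(-5)*(-⅑)) = -34 + (-11 + 10/9) = -34 - 89/9 = -395/9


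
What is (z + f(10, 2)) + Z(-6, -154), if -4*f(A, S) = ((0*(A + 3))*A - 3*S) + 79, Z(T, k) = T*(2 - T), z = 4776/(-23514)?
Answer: -1041719/15676 ≈ -66.453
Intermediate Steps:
z = -796/3919 (z = 4776*(-1/23514) = -796/3919 ≈ -0.20311)
f(A, S) = -79/4 + 3*S/4 (f(A, S) = -(((0*(A + 3))*A - 3*S) + 79)/4 = -(((0*(3 + A))*A - 3*S) + 79)/4 = -((0*A - 3*S) + 79)/4 = -((0 - 3*S) + 79)/4 = -(-3*S + 79)/4 = -(79 - 3*S)/4 = -79/4 + 3*S/4)
(z + f(10, 2)) + Z(-6, -154) = (-796/3919 + (-79/4 + (¾)*2)) - 6*(2 - 1*(-6)) = (-796/3919 + (-79/4 + 3/2)) - 6*(2 + 6) = (-796/3919 - 73/4) - 6*8 = -289271/15676 - 48 = -1041719/15676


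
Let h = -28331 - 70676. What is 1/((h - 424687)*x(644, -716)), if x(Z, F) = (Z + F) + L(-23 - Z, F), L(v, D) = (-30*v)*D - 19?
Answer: 1/7503095385194 ≈ 1.3328e-13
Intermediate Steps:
h = -99007
L(v, D) = -19 - 30*D*v (L(v, D) = -30*D*v - 19 = -19 - 30*D*v)
x(Z, F) = -19 + F + Z - 30*F*(-23 - Z) (x(Z, F) = (Z + F) + (-19 - 30*F*(-23 - Z)) = (F + Z) + (-19 - 30*F*(-23 - Z)) = -19 + F + Z - 30*F*(-23 - Z))
1/((h - 424687)*x(644, -716)) = 1/((-99007 - 424687)*(-19 - 716 + 644 + 30*(-716)*(23 + 644))) = 1/((-523694)*(-19 - 716 + 644 + 30*(-716)*667)) = -1/(523694*(-19 - 716 + 644 - 14327160)) = -1/523694/(-14327251) = -1/523694*(-1/14327251) = 1/7503095385194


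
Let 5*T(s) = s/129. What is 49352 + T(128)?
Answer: 31832168/645 ≈ 49352.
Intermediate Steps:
T(s) = s/645 (T(s) = (s/129)/5 = s/645)
49352 + T(128) = 49352 + (1/645)*128 = 49352 + 128/645 = 31832168/645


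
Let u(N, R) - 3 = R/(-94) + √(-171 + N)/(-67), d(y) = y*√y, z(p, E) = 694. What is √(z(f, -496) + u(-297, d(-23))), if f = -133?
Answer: √(27646368388 - 3552072*I*√13 + 9705218*I*√23)/6298 ≈ 26.401 + 0.016109*I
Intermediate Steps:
d(y) = y^(3/2)
u(N, R) = 3 - √(-171 + N)/67 - R/94 (u(N, R) = 3 + (R/(-94) + √(-171 + N)/(-67)) = 3 + (R*(-1/94) + √(-171 + N)*(-1/67)) = 3 + (-R/94 - √(-171 + N)/67) = 3 + (-√(-171 + N)/67 - R/94) = 3 - √(-171 + N)/67 - R/94)
√(z(f, -496) + u(-297, d(-23))) = √(694 + (3 - √(-171 - 297)/67 - (-23)*I*√23/94)) = √(694 + (3 - 6*I*√13/67 - (-23)*I*√23/94)) = √(694 + (3 - 6*I*√13/67 + 23*I*√23/94)) = √(697 - 6*I*√13/67 + 23*I*√23/94)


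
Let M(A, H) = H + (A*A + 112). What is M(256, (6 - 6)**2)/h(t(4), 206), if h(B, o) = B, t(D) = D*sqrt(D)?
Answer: 8206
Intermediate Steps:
t(D) = D**(3/2)
M(A, H) = 112 + H + A**2 (M(A, H) = H + (A**2 + 112) = H + (112 + A**2) = 112 + H + A**2)
M(256, (6 - 6)**2)/h(t(4), 206) = (112 + (6 - 6)**2 + 256**2)/(4**(3/2)) = (112 + 0**2 + 65536)/8 = (112 + 0 + 65536)*(1/8) = 65648*(1/8) = 8206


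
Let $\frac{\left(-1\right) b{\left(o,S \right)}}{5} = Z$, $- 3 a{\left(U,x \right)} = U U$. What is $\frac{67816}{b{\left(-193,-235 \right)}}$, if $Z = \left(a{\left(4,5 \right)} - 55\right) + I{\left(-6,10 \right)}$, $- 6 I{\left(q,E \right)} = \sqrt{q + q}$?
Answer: $\frac{9206022}{40955} - \frac{50862 i \sqrt{3}}{40955} \approx 224.78 - 2.151 i$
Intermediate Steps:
$I{\left(q,E \right)} = - \frac{\sqrt{2} \sqrt{q}}{6}$ ($I{\left(q,E \right)} = - \frac{\sqrt{q + q}}{6} = - \frac{\sqrt{2 q}}{6} = - \frac{\sqrt{2} \sqrt{q}}{6}$)
$a{\left(U,x \right)} = - \frac{U^{2}}{3}$ ($a{\left(U,x \right)} = - \frac{U U}{3} = - \frac{U^{2}}{3}$)
$Z = - \frac{181}{3} - \frac{i \sqrt{3}}{3}$ ($Z = \left(- \frac{4^{2}}{3} - 55\right) - \frac{\sqrt{2} \sqrt{-6}}{6} = \left(\left(- \frac{1}{3}\right) 16 - 55\right) - \frac{\sqrt{2} i \sqrt{6}}{6} = \left(- \frac{16}{3} - 55\right) - \frac{i \sqrt{3}}{3} = - \frac{181}{3} - \frac{i \sqrt{3}}{3} \approx -60.333 - 0.57735 i$)
$b{\left(o,S \right)} = \frac{905}{3} + \frac{5 i \sqrt{3}}{3}$ ($b{\left(o,S \right)} = - 5 \left(- \frac{181}{3} - \frac{i \sqrt{3}}{3}\right) = \frac{905}{3} + \frac{5 i \sqrt{3}}{3}$)
$\frac{67816}{b{\left(-193,-235 \right)}} = \frac{67816}{\frac{905}{3} + \frac{5 i \sqrt{3}}{3}}$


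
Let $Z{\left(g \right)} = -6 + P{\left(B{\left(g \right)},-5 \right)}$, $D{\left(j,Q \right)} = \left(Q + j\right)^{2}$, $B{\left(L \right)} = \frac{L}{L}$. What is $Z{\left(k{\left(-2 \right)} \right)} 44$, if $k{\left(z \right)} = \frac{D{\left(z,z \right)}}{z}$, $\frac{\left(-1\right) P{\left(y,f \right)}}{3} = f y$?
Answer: $396$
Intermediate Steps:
$B{\left(L \right)} = 1$
$P{\left(y,f \right)} = - 3 f y$
$k{\left(z \right)} = 4 z$ ($k{\left(z \right)} = \frac{\left(z + z\right)^{2}}{z} = \frac{\left(2 z\right)^{2}}{z} = \frac{4 z^{2}}{z} = 4 z$)
$Z{\left(g \right)} = 9$ ($Z{\left(g \right)} = -6 - \left(-15\right) 1 = -6 + 15 = 9$)
$Z{\left(k{\left(-2 \right)} \right)} 44 = 9 \cdot 44 = 396$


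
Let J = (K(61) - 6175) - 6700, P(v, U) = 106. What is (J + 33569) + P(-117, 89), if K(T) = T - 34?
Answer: 20827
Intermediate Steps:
K(T) = -34 + T
J = -12848 (J = ((-34 + 61) - 6175) - 6700 = (27 - 6175) - 6700 = -6148 - 6700 = -12848)
(J + 33569) + P(-117, 89) = (-12848 + 33569) + 106 = 20721 + 106 = 20827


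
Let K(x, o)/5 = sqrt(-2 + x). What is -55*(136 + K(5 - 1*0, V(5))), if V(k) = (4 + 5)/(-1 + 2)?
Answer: -7480 - 275*sqrt(3) ≈ -7956.3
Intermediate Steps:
V(k) = 9 (V(k) = 9/1 = 9*1 = 9)
K(x, o) = 5*sqrt(-2 + x)
-55*(136 + K(5 - 1*0, V(5))) = -55*(136 + 5*sqrt(-2 + (5 - 1*0))) = -55*(136 + 5*sqrt(-2 + (5 + 0))) = -55*(136 + 5*sqrt(-2 + 5)) = -55*(136 + 5*sqrt(3)) = -7480 - 275*sqrt(3)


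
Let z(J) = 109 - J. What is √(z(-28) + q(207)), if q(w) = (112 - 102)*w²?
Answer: √428627 ≈ 654.70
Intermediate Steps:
q(w) = 10*w²
√(z(-28) + q(207)) = √((109 - 1*(-28)) + 10*207²) = √((109 + 28) + 10*42849) = √(137 + 428490) = √428627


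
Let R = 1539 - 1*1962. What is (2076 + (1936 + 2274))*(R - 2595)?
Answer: -18971148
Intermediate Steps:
R = -423 (R = 1539 - 1962 = -423)
(2076 + (1936 + 2274))*(R - 2595) = (2076 + (1936 + 2274))*(-423 - 2595) = (2076 + 4210)*(-3018) = 6286*(-3018) = -18971148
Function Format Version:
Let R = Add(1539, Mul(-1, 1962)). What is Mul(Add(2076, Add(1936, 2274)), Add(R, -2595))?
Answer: -18971148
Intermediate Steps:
R = -423 (R = Add(1539, -1962) = -423)
Mul(Add(2076, Add(1936, 2274)), Add(R, -2595)) = Mul(Add(2076, Add(1936, 2274)), Add(-423, -2595)) = Mul(Add(2076, 4210), -3018) = Mul(6286, -3018) = -18971148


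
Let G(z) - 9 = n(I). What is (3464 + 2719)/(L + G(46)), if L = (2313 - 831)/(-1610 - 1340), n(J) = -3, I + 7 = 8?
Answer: 1013325/901 ≈ 1124.7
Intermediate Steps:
I = 1 (I = -7 + 8 = 1)
L = -741/1475 (L = 1482/(-2950) = 1482*(-1/2950) = -741/1475 ≈ -0.50237)
G(z) = 6 (G(z) = 9 - 3 = 6)
(3464 + 2719)/(L + G(46)) = (3464 + 2719)/(-741/1475 + 6) = 6183/(8109/1475) = 6183*(1475/8109) = 1013325/901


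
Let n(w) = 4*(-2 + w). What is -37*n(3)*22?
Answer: -3256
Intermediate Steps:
n(w) = -8 + 4*w
-37*n(3)*22 = -37*(-8 + 4*3)*22 = -37*(-8 + 12)*22 = -37*4*22 = -148*22 = -3256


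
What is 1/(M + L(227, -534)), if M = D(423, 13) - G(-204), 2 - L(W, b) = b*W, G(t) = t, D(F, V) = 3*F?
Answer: 1/122693 ≈ 8.1504e-6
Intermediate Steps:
L(W, b) = 2 - W*b (L(W, b) = 2 - b*W = 2 - W*b)
M = 1473 (M = 3*423 - 1*(-204) = 1269 + 204 = 1473)
1/(M + L(227, -534)) = 1/(1473 + (2 - 1*227*(-534))) = 1/(1473 + (2 + 121218)) = 1/(1473 + 121220) = 1/122693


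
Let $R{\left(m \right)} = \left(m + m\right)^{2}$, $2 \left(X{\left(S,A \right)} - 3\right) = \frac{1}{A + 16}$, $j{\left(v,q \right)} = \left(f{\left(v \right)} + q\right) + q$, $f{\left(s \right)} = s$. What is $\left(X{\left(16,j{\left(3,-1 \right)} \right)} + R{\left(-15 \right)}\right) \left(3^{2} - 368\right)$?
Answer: $- \frac{11022377}{34} \approx -3.2419 \cdot 10^{5}$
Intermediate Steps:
$j{\left(v,q \right)} = v + 2 q$ ($j{\left(v,q \right)} = \left(v + q\right) + q = \left(q + v\right) + q = v + 2 q$)
$X{\left(S,A \right)} = 3 + \frac{1}{2 \left(16 + A\right)}$ ($X{\left(S,A \right)} = 3 + \frac{1}{2 \left(A + 16\right)} = 3 + \frac{1}{2 \left(16 + A\right)}$)
$R{\left(m \right)} = 4 m^{2}$ ($R{\left(m \right)} = \left(2 m\right)^{2} = 4 m^{2}$)
$\left(X{\left(16,j{\left(3,-1 \right)} \right)} + R{\left(-15 \right)}\right) \left(3^{2} - 368\right) = \left(\frac{97 + 6 \left(3 + 2 \left(-1\right)\right)}{2 \left(16 + \left(3 + 2 \left(-1\right)\right)\right)} + 4 \left(-15\right)^{2}\right) \left(3^{2} - 368\right) = \left(\frac{97 + 6 \left(3 - 2\right)}{2 \left(16 + \left(3 - 2\right)\right)} + 4 \cdot 225\right) \left(9 - 368\right) = \left(\frac{97 + 6 \cdot 1}{2 \left(16 + 1\right)} + 900\right) \left(-359\right) = \left(\frac{97 + 6}{2 \cdot 17} + 900\right) \left(-359\right) = \left(\frac{1}{2} \cdot \frac{1}{17} \cdot 103 + 900\right) \left(-359\right) = \left(\frac{103}{34} + 900\right) \left(-359\right) = \frac{30703}{34} \left(-359\right) = - \frac{11022377}{34}$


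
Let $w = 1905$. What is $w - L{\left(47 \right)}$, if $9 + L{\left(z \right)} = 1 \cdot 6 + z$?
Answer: $1861$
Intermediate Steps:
$L{\left(z \right)} = -3 + z$ ($L{\left(z \right)} = -9 + \left(1 \cdot 6 + z\right) = -9 + \left(6 + z\right) = -3 + z$)
$w - L{\left(47 \right)} = 1905 - \left(-3 + 47\right) = 1905 - 44 = 1861$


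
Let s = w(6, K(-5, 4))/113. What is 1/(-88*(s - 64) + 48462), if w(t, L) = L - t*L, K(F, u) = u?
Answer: 113/6114382 ≈ 1.8481e-5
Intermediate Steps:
w(t, L) = L - L*t
s = -20/113 (s = (4*(1 - 1*6))/113 = (4*(1 - 6))*(1/113) = (4*(-5))*(1/113) = -20*1/113 = -20/113 ≈ -0.17699)
1/(-88*(s - 64) + 48462) = 1/(-88*(-20/113 - 64) + 48462) = 1/(-88*(-7252/113) + 48462) = 1/(638176/113 + 48462) = 1/(6114382/113) = 113/6114382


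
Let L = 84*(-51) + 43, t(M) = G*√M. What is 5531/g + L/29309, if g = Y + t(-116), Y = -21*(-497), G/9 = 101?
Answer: 274483961786/2000628090195 - 1117262*I*√29/22753285 ≈ 0.1372 - 0.26443*I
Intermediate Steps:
G = 909 (G = 9*101 = 909)
t(M) = 909*√M
Y = 10437
L = -4241 (L = -4284 + 43 = -4241)
g = 10437 + 1818*I*√29 (g = 10437 + 909*√(-116) = 10437 + 909*(2*I*√29) = 10437 + 1818*I*√29 ≈ 10437.0 + 9790.2*I)
5531/g + L/29309 = 5531/(10437 + 1818*I*√29) - 4241/29309 = -4241/29309 + 5531/(10437 + 1818*I*√29)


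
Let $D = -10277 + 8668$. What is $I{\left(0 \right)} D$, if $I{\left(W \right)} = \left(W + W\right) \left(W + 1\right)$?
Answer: $0$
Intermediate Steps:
$D = -1609$
$I{\left(W \right)} = 2 W \left(1 + W\right)$
$I{\left(0 \right)} D = 2 \cdot 0 \left(1 + 0\right) \left(-1609\right) = 2 \cdot 0 \cdot 1 \left(-1609\right) = 0 \left(-1609\right) = 0$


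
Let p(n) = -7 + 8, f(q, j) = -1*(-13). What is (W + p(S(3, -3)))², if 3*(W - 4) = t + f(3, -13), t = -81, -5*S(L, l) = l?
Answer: 2809/9 ≈ 312.11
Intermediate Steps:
f(q, j) = 13
S(L, l) = -l/5
W = -56/3 (W = 4 + (-81 + 13)/3 = 4 + (⅓)*(-68) = 4 - 68/3 = -56/3 ≈ -18.667)
p(n) = 1
(W + p(S(3, -3)))² = (-56/3 + 1)² = (-53/3)² = 2809/9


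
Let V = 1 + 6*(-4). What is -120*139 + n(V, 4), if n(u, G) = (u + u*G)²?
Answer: -3455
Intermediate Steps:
V = -23 (V = 1 - 24 = -23)
n(u, G) = (u + G*u)²
-120*139 + n(V, 4) = -120*139 + (-23)²*(1 + 4)² = -16680 + 529*5² = -16680 + 529*25 = -16680 + 13225 = -3455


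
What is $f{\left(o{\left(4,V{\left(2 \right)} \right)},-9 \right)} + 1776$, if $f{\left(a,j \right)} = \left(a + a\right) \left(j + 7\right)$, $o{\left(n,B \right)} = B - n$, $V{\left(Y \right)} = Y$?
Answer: $1784$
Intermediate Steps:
$f{\left(a,j \right)} = 2 a \left(7 + j\right)$
$f{\left(o{\left(4,V{\left(2 \right)} \right)},-9 \right)} + 1776 = 2 \left(2 - 4\right) \left(7 - 9\right) + 1776 = 2 \left(2 - 4\right) \left(-2\right) + 1776 = 2 \left(-2\right) \left(-2\right) + 1776 = 8 + 1776 = 1784$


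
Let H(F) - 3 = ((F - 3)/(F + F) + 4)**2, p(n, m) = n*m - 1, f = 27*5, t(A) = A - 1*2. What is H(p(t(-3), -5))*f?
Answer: 784215/256 ≈ 3063.3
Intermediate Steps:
t(A) = -2 + A (t(A) = A - 2 = -2 + A)
f = 135
p(n, m) = -1 + m*n (p(n, m) = m*n - 1 = -1 + m*n)
H(F) = 3 + (4 + (-3 + F)/(2*F))**2 (H(F) = 3 + ((F - 3)/(F + F) + 4)**2 = 3 + ((-3 + F)/((2*F)) + 4)**2 = 3 + ((-3 + F)*(1/(2*F)) + 4)**2 = 3 + ((-3 + F)/(2*F) + 4)**2 = 3 + (4 + (-3 + F)/(2*F))**2)
H(p(t(-3), -5))*f = (3*(3 - 18*(-1 - 5*(-2 - 3)) + 31*(-1 - 5*(-2 - 3))**2)/(4*(-1 - 5*(-2 - 3))**2))*135 = (3*(3 - 18*(-1 - 5*(-5)) + 31*(-1 - 5*(-5))**2)/(4*(-1 - 5*(-5))**2))*135 = (3*(3 - 18*(-1 + 25) + 31*(-1 + 25)**2)/(4*(-1 + 25)**2))*135 = ((3/4)*(3 - 18*24 + 31*24**2)/24**2)*135 = ((3/4)*(1/576)*(3 - 432 + 31*576))*135 = ((3/4)*(1/576)*(3 - 432 + 17856))*135 = ((3/4)*(1/576)*17427)*135 = (5809/256)*135 = 784215/256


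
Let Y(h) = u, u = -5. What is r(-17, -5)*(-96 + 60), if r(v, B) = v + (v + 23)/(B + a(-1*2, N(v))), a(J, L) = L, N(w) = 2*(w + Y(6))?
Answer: 30204/49 ≈ 616.41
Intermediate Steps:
Y(h) = -5
N(w) = -10 + 2*w (N(w) = 2*(w - 5) = 2*(-5 + w) = -10 + 2*w)
r(v, B) = v + (23 + v)/(-10 + B + 2*v) (r(v, B) = v + (v + 23)/(B + (-10 + 2*v)) = v + (23 + v)/(-10 + B + 2*v))
r(-17, -5)*(-96 + 60) = ((23 - 17 - 5*(-17) + 2*(-17)*(-5 - 17))/(-10 - 5 + 2*(-17)))*(-96 + 60) = ((23 - 17 + 85 + 2*(-17)*(-22))/(-10 - 5 - 34))*(-36) = ((23 - 17 + 85 + 748)/(-49))*(-36) = -1/49*839*(-36) = -839/49*(-36) = 30204/49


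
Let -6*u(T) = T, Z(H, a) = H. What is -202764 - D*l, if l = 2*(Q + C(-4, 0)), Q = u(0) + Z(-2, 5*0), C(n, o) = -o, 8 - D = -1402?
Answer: -197124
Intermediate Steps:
D = 1410 (D = 8 - 1*(-1402) = 8 + 1402 = 1410)
u(T) = -T/6
Q = -2 (Q = -⅙*0 - 2 = 0 - 2 = -2)
l = -4 (l = 2*(-2 - 1*0) = 2*(-2 + 0) = 2*(-2) = -4)
-202764 - D*l = -202764 - 1410*(-4) = -202764 - 1*(-5640) = -202764 + 5640 = -197124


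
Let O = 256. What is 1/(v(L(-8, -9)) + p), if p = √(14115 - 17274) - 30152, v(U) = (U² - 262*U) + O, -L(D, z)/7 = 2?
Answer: -26032/677668183 - 9*I*√39/677668183 ≈ -3.8414e-5 - 8.2939e-8*I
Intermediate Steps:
L(D, z) = -14 (L(D, z) = -7*2 = -14)
v(U) = 256 + U² - 262*U (v(U) = (U² - 262*U) + 256 = 256 + U² - 262*U)
p = -30152 + 9*I*√39 (p = √(-3159) - 30152 = 9*I*√39 - 30152 = -30152 + 9*I*√39 ≈ -30152.0 + 56.205*I)
1/(v(L(-8, -9)) + p) = 1/((256 + (-14)² - 262*(-14)) + (-30152 + 9*I*√39)) = 1/((256 + 196 + 3668) + (-30152 + 9*I*√39)) = 1/(4120 + (-30152 + 9*I*√39)) = 1/(-26032 + 9*I*√39)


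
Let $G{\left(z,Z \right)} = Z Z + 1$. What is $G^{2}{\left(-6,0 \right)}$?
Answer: $1$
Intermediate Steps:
$G{\left(z,Z \right)} = 1 + Z^{2}$ ($G{\left(z,Z \right)} = Z^{2} + 1 = 1 + Z^{2}$)
$G^{2}{\left(-6,0 \right)} = \left(1 + 0^{2}\right)^{2} = \left(1 + 0\right)^{2} = 1^{2} = 1$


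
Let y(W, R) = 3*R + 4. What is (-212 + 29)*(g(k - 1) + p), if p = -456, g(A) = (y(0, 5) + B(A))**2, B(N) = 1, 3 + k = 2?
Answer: 10248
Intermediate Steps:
k = -1 (k = -3 + 2 = -1)
y(W, R) = 4 + 3*R
g(A) = 400 (g(A) = ((4 + 3*5) + 1)**2 = ((4 + 15) + 1)**2 = (19 + 1)**2 = 20**2 = 400)
(-212 + 29)*(g(k - 1) + p) = (-212 + 29)*(400 - 456) = -183*(-56) = 10248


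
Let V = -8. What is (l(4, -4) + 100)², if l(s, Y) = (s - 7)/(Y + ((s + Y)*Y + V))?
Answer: 160801/16 ≈ 10050.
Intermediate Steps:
l(s, Y) = (-7 + s)/(-8 + Y + Y*(Y + s)) (l(s, Y) = (s - 7)/(Y + ((s + Y)*Y - 8)) = (-7 + s)/(Y + ((Y + s)*Y - 8)) = (-7 + s)/(Y + (Y*(Y + s) - 8)) = (-7 + s)/(Y + (-8 + Y*(Y + s))) = (-7 + s)/(-8 + Y + Y*(Y + s)))
(l(4, -4) + 100)² = ((-7 + 4)/(-8 - 4 + (-4)² - 4*4) + 100)² = (-3/(-8 - 4 + 16 - 16) + 100)² = (-3/(-12) + 100)² = (-1/12*(-3) + 100)² = (¼ + 100)² = (401/4)² = 160801/16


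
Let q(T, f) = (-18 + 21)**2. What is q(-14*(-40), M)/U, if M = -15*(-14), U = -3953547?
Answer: -1/439283 ≈ -2.2764e-6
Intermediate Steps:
M = 210
q(T, f) = 9 (q(T, f) = 3**2 = 9)
q(-14*(-40), M)/U = 9/(-3953547) = 9*(-1/3953547) = -1/439283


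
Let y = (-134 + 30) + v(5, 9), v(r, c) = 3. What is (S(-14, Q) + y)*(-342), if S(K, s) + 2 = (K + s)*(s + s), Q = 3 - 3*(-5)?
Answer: -14022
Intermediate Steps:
Q = 18 (Q = 3 + 15 = 18)
S(K, s) = -2 + 2*s*(K + s) (S(K, s) = -2 + (K + s)*(s + s) = -2 + (K + s)*(2*s) = -2 + 2*s*(K + s))
y = -101 (y = (-134 + 30) + 3 = -104 + 3 = -101)
(S(-14, Q) + y)*(-342) = ((-2 + 2*18**2 + 2*(-14)*18) - 101)*(-342) = ((-2 + 2*324 - 504) - 101)*(-342) = ((-2 + 648 - 504) - 101)*(-342) = (142 - 101)*(-342) = 41*(-342) = -14022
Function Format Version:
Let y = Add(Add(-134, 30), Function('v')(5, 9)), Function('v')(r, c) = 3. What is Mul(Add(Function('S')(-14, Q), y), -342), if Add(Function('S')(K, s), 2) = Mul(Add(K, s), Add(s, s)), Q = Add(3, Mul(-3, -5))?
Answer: -14022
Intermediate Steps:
Q = 18 (Q = Add(3, 15) = 18)
Function('S')(K, s) = Add(-2, Mul(2, s, Add(K, s))) (Function('S')(K, s) = Add(-2, Mul(Add(K, s), Add(s, s))) = Add(-2, Mul(Add(K, s), Mul(2, s))) = Add(-2, Mul(2, s, Add(K, s))))
y = -101 (y = Add(Add(-134, 30), 3) = Add(-104, 3) = -101)
Mul(Add(Function('S')(-14, Q), y), -342) = Mul(Add(Add(-2, Mul(2, Pow(18, 2)), Mul(2, -14, 18)), -101), -342) = Mul(Add(Add(-2, Mul(2, 324), -504), -101), -342) = Mul(Add(Add(-2, 648, -504), -101), -342) = Mul(Add(142, -101), -342) = Mul(41, -342) = -14022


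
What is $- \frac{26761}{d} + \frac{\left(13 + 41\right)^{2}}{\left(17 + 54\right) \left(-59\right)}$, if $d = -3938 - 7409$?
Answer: $\frac{11287711}{6790369} \approx 1.6623$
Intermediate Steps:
$d = -11347$ ($d = -3938 - 7409 = -11347$)
$- \frac{26761}{d} + \frac{\left(13 + 41\right)^{2}}{\left(17 + 54\right) \left(-59\right)} = - \frac{26761}{-11347} + \frac{\left(13 + 41\right)^{2}}{\left(17 + 54\right) \left(-59\right)} = \left(-26761\right) \left(- \frac{1}{11347}\right) + \frac{54^{2}}{71 \left(-59\right)} = \frac{3823}{1621} + \frac{2916}{-4189} = \frac{3823}{1621} + 2916 \left(- \frac{1}{4189}\right) = \frac{3823}{1621} - \frac{2916}{4189} = \frac{11287711}{6790369}$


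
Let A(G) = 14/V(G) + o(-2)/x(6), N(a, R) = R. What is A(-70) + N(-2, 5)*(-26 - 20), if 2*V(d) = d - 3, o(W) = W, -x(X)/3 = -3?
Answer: -151508/657 ≈ -230.61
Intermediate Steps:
x(X) = 9 (x(X) = -3*(-3) = 9)
V(d) = -3/2 + d/2 (V(d) = (d - 3)/2 = (-3 + d)/2 = -3/2 + d/2)
A(G) = -2/9 + 14/(-3/2 + G/2) (A(G) = 14/(-3/2 + G/2) - 2/9 = -2/9 + 14/(-3/2 + G/2))
A(-70) + N(-2, 5)*(-26 - 20) = 2*(129 - 1*(-70))/(9*(-3 - 70)) + 5*(-26 - 20) = (2/9)*(129 + 70)/(-73) + 5*(-46) = (2/9)*(-1/73)*199 - 230 = -398/657 - 230 = -151508/657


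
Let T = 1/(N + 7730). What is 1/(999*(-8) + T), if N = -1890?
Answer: -5840/46673279 ≈ -0.00012513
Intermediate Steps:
T = 1/5840 (T = 1/(-1890 + 7730) = 1/5840 ≈ 0.00017123)
1/(999*(-8) + T) = 1/(999*(-8) + 1/5840) = 1/(-7992 + 1/5840) = 1/(-46673279/5840) = -5840/46673279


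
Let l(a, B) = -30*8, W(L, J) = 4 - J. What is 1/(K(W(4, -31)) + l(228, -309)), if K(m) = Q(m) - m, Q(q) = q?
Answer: -1/240 ≈ -0.0041667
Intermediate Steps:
l(a, B) = -240
K(m) = 0 (K(m) = m - m = 0)
1/(K(W(4, -31)) + l(228, -309)) = 1/(0 - 240) = 1/(-240) = -1/240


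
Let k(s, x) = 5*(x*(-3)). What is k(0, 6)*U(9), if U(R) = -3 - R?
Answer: 1080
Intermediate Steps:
k(s, x) = -15*x (k(s, x) = 5*(-3*x) = -15*x)
k(0, 6)*U(9) = (-15*6)*(-3 - 1*9) = -90*(-3 - 9) = -90*(-12) = 1080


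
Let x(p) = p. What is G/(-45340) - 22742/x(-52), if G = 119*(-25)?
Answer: 51563849/117884 ≈ 437.41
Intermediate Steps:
G = -2975
G/(-45340) - 22742/x(-52) = -2975/(-45340) - 22742/(-52) = -2975*(-1/45340) - 22742*(-1/52) = 595/9068 + 11371/26 = 51563849/117884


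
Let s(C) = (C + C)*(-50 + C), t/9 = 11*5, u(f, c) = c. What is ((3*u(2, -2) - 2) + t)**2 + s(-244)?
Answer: 380641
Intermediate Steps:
t = 495 (t = 9*(11*5) = 9*55 = 495)
s(C) = 2*C*(-50 + C) (s(C) = (2*C)*(-50 + C) = 2*C*(-50 + C))
((3*u(2, -2) - 2) + t)**2 + s(-244) = ((3*(-2) - 2) + 495)**2 + 2*(-244)*(-50 - 244) = ((-6 - 2) + 495)**2 + 2*(-244)*(-294) = (-8 + 495)**2 + 143472 = 487**2 + 143472 = 237169 + 143472 = 380641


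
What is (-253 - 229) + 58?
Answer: -424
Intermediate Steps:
(-253 - 229) + 58 = -482 + 58 = -424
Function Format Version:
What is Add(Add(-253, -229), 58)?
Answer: -424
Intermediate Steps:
Add(Add(-253, -229), 58) = Add(-482, 58) = -424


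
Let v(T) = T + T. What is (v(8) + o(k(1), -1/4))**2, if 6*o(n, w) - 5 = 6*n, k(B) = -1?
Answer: 9025/36 ≈ 250.69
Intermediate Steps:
v(T) = 2*T
o(n, w) = 5/6 + n (o(n, w) = 5/6 + (6*n)/6 = 5/6 + n)
(v(8) + o(k(1), -1/4))**2 = (2*8 + (5/6 - 1))**2 = (16 - 1/6)**2 = (95/6)**2 = 9025/36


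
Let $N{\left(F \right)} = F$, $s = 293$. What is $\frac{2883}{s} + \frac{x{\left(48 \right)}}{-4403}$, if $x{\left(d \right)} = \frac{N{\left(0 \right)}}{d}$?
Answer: $\frac{2883}{293} \approx 9.8396$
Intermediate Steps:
$x{\left(d \right)} = 0$ ($x{\left(d \right)} = \frac{0}{d} = 0$)
$\frac{2883}{s} + \frac{x{\left(48 \right)}}{-4403} = \frac{2883}{293} + \frac{0}{-4403} = 2883 \cdot \frac{1}{293} + 0 \left(- \frac{1}{4403}\right) = \frac{2883}{293} + 0 = \frac{2883}{293}$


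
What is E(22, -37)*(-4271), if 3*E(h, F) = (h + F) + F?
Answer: 222092/3 ≈ 74031.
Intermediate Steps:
E(h, F) = h/3 + 2*F/3 (E(h, F) = ((h + F) + F)/3 = ((F + h) + F)/3 = (h + 2*F)/3 = h/3 + 2*F/3)
E(22, -37)*(-4271) = ((⅓)*22 + (⅔)*(-37))*(-4271) = (22/3 - 74/3)*(-4271) = -52/3*(-4271) = 222092/3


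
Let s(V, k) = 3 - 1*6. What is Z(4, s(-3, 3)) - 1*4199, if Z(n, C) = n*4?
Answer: -4183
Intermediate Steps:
s(V, k) = -3 (s(V, k) = 3 - 6 = -3)
Z(n, C) = 4*n
Z(4, s(-3, 3)) - 1*4199 = 4*4 - 1*4199 = 16 - 4199 = -4183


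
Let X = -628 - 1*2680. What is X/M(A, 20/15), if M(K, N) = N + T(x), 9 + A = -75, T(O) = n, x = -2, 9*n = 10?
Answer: -14886/11 ≈ -1353.3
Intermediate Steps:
n = 10/9 (n = (1/9)*10 = 10/9 ≈ 1.1111)
T(O) = 10/9
X = -3308 (X = -628 - 2680 = -3308)
A = -84 (A = -9 - 75 = -84)
M(K, N) = 10/9 + N (M(K, N) = N + 10/9 = 10/9 + N)
X/M(A, 20/15) = -3308/(10/9 + 20/15) = -3308/(10/9 + 20*(1/15)) = -3308/(10/9 + 4/3) = -3308/22/9 = -3308*9/22 = -14886/11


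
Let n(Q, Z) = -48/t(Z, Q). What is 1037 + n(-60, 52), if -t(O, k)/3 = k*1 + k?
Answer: 15553/15 ≈ 1036.9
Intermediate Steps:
t(O, k) = -6*k (t(O, k) = -3*(k*1 + k) = -3*(k + k) = -6*k)
n(Q, Z) = 8/Q (n(Q, Z) = -48*(-1/(6*Q)) = -(-8)/Q = 8/Q)
1037 + n(-60, 52) = 1037 + 8/(-60) = 1037 + 8*(-1/60) = 1037 - 2/15 = 15553/15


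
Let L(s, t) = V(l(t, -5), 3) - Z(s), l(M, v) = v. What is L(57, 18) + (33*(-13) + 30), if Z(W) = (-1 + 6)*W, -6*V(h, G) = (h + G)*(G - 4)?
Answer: -2053/3 ≈ -684.33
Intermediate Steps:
V(h, G) = -(-4 + G)*(G + h)/6 (V(h, G) = -(h + G)*(G - 4)/6 = -(G + h)*(-4 + G)/6 = -(-4 + G)*(G + h)/6)
Z(W) = 5*W
L(s, t) = -1/3 - 5*s (L(s, t) = (-1/6*3**2 + (2/3)*3 + (2/3)*(-5) - 1/6*3*(-5)) - 5*s = (-1/6*9 + 2 - 10/3 + 5/2) - 5*s = (-3/2 + 2 - 10/3 + 5/2) - 5*s = -1/3 - 5*s)
L(57, 18) + (33*(-13) + 30) = (-1/3 - 5*57) + (33*(-13) + 30) = (-1/3 - 285) + (-429 + 30) = -856/3 - 399 = -2053/3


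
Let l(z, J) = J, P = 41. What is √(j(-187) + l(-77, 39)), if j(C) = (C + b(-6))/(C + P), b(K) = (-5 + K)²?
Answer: 24*√365/73 ≈ 6.2811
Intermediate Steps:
j(C) = (121 + C)/(41 + C) (j(C) = (C + (-5 - 6)²)/(C + 41) = (C + (-11)²)/(41 + C) = (C + 121)/(41 + C) = (121 + C)/(41 + C))
√(j(-187) + l(-77, 39)) = √((121 - 187)/(41 - 187) + 39) = √(-66/(-146) + 39) = √(-1/146*(-66) + 39) = √(33/73 + 39) = √(2880/73) = 24*√365/73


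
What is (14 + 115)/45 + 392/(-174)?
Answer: 89/145 ≈ 0.61379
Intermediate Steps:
(14 + 115)/45 + 392/(-174) = 129*(1/45) + 392*(-1/174) = 43/15 - 196/87 = 89/145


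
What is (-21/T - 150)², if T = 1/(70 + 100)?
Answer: 13838400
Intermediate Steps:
T = 1/170 ≈ 0.0058824
(-21/T - 150)² = (-21/1/170 - 150)² = (-21*170 - 150)² = (-3570 - 150)² = (-3720)² = 13838400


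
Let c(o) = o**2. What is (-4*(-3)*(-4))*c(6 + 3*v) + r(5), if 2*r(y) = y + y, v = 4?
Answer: -15547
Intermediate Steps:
r(y) = y (r(y) = (y + y)/2 = (2*y)/2 = y)
(-4*(-3)*(-4))*c(6 + 3*v) + r(5) = (-4*(-3)*(-4))*(6 + 3*4)**2 + 5 = (12*(-4))*(6 + 12)**2 + 5 = -48*18**2 + 5 = -48*324 + 5 = -15552 + 5 = -15547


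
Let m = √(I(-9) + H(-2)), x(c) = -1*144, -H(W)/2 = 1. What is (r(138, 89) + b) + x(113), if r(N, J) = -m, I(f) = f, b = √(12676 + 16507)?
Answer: -144 + √29183 - I*√11 ≈ 26.83 - 3.3166*I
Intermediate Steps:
H(W) = -2 (H(W) = -2*1 = -2)
b = √29183 ≈ 170.83
x(c) = -144
m = I*√11 (m = √(-9 - 2) = √(-11) = I*√11 ≈ 3.3166*I)
r(N, J) = -I*√11
(r(138, 89) + b) + x(113) = (-I*√11 + √29183) - 144 = (√29183 - I*√11) - 144 = -144 + √29183 - I*√11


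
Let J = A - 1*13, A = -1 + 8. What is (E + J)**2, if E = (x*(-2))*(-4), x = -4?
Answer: 1444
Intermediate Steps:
A = 7
J = -6 (J = 7 - 1*13 = 7 - 13 = -6)
E = -32 (E = -4*(-2)*(-4) = 8*(-4) = -32)
(E + J)**2 = (-32 - 6)**2 = (-38)**2 = 1444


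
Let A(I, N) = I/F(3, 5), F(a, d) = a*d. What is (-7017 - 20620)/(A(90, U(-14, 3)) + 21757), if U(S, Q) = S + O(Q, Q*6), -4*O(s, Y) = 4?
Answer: -27637/21763 ≈ -1.2699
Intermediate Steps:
O(s, Y) = -1 (O(s, Y) = -1/4*4 = -1)
U(S, Q) = -1 + S (U(S, Q) = S - 1 = -1 + S)
A(I, N) = I/15 (A(I, N) = I/((3*5)) = I/15)
(-7017 - 20620)/(A(90, U(-14, 3)) + 21757) = (-7017 - 20620)/((1/15)*90 + 21757) = -27637/(6 + 21757) = -27637/21763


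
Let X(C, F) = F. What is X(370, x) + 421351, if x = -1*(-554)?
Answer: 421905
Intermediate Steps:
x = 554
X(370, x) + 421351 = 554 + 421351 = 421905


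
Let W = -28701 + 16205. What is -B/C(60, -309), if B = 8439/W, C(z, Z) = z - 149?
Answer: -8439/1112144 ≈ -0.0075880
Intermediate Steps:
C(z, Z) = -149 + z
W = -12496
B = -8439/12496 (B = 8439/(-12496) = 8439*(-1/12496) = -8439/12496 ≈ -0.67534)
-B/C(60, -309) = -(-8439)/(12496*(-149 + 60)) = -(-8439)/(12496*(-89)) = -(-8439)*(-1)/(12496*89) = -1*8439/1112144 = -8439/1112144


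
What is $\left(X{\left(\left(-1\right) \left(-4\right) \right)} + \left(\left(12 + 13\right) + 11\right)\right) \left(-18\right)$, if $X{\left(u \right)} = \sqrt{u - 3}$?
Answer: $-666$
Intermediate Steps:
$X{\left(u \right)} = \sqrt{-3 + u}$
$\left(X{\left(\left(-1\right) \left(-4\right) \right)} + \left(\left(12 + 13\right) + 11\right)\right) \left(-18\right) = \left(\sqrt{-3 - -4} + \left(\left(12 + 13\right) + 11\right)\right) \left(-18\right) = \left(\sqrt{-3 + 4} + \left(25 + 11\right)\right) \left(-18\right) = \left(\sqrt{1} + 36\right) \left(-18\right) = \left(1 + 36\right) \left(-18\right) = 37 \left(-18\right) = -666$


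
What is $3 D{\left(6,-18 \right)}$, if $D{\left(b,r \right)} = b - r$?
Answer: $72$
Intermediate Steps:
$3 D{\left(6,-18 \right)} = 3 \left(6 - -18\right) = 3 \left(6 + 18\right) = 3 \cdot 24 = 72$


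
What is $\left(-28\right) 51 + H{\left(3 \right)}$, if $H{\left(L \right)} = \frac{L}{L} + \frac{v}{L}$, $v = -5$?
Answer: $- \frac{4286}{3} \approx -1428.7$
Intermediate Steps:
$H{\left(L \right)} = 1 - \frac{5}{L}$ ($H{\left(L \right)} = \frac{L}{L} - \frac{5}{L} = 1 - \frac{5}{L}$)
$\left(-28\right) 51 + H{\left(3 \right)} = \left(-28\right) 51 + \frac{-5 + 3}{3} = -1428 + \frac{1}{3} \left(-2\right) = -1428 - \frac{2}{3} = - \frac{4286}{3}$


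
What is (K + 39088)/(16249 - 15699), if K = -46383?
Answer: -1459/110 ≈ -13.264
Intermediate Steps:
(K + 39088)/(16249 - 15699) = (-46383 + 39088)/(16249 - 15699) = -7295/550 = -7295*1/550 = -1459/110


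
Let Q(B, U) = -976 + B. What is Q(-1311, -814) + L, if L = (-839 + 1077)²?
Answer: 54357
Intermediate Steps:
L = 56644 (L = 238² = 56644)
Q(-1311, -814) + L = (-976 - 1311) + 56644 = -2287 + 56644 = 54357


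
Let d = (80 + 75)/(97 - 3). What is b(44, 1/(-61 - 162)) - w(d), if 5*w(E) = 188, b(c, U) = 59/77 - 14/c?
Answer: -28607/770 ≈ -37.152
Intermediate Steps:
d = 155/94 ≈ 1.6489
b(c, U) = 59/77 - 14/c (b(c, U) = 59*(1/77) - 14/c = 59/77 - 14/c)
w(E) = 188/5 (w(E) = (⅕)*188 = 188/5)
b(44, 1/(-61 - 162)) - w(d) = (59/77 - 14/44) - 1*188/5 = (59/77 - 14*1/44) - 188/5 = (59/77 - 7/22) - 188/5 = 69/154 - 188/5 = -28607/770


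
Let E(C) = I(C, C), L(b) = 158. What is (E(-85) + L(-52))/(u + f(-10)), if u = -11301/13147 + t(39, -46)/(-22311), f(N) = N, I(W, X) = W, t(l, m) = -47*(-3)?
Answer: -7137519447/1062405836 ≈ -6.7183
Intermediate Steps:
t(l, m) = 141
E(C) = C
u = -84663446/97774239 (u = -11301/13147 + 141/(-22311) = -11301*1/13147 + 141*(-1/22311) = -11301/13147 - 47/7437 = -84663446/97774239 ≈ -0.86591)
(E(-85) + L(-52))/(u + f(-10)) = (-85 + 158)/(-84663446/97774239 - 10) = 73/(-1062405836/97774239) = 73*(-97774239/1062405836) = -7137519447/1062405836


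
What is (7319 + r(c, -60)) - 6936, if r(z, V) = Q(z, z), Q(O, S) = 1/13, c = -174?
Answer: 4980/13 ≈ 383.08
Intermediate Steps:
Q(O, S) = 1/13
r(z, V) = 1/13
(7319 + r(c, -60)) - 6936 = (7319 + 1/13) - 6936 = 95148/13 - 6936 = 4980/13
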